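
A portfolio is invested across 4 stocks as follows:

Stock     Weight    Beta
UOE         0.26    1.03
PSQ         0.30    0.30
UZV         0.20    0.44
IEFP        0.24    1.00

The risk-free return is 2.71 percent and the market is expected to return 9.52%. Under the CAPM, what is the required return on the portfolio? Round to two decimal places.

β_P = Σ w_i β_i = 0.26×1.03 + 0.30×0.30 + 0.20×0.44 + 0.24×1.00 = 0.6858
MRP = 9.52% − 2.71% = 6.81%
E(R_P) = R_f + β_P × MRP = 2.71% + 0.6858 × 6.81% = 7.38%

7.38%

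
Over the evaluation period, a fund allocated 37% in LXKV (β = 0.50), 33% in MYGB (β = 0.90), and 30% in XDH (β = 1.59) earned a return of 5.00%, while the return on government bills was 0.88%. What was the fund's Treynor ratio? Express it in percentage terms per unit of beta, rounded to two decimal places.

β_P = 0.37×0.50 + 0.33×0.90 + 0.30×1.59 = 0.9590
Treynor = (R_P − R_f) / β_P = (5.00% − 0.88%) / 0.9590 = 4.12% / 0.9590 = 4.30%

4.30%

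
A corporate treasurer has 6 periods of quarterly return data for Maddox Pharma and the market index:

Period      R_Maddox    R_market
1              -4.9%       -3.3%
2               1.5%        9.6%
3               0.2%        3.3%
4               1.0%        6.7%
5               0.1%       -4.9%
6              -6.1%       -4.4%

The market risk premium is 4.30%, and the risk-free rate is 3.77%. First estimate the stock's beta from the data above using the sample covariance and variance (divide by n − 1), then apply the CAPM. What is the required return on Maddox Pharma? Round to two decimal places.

5.41%

Mean R_i = (-4.9 + 1.5 + 0.2 + 1.0 + 0.1 − 6.1) / 6 = -1.3667%
Mean R_m = (-3.3 + 9.6 + 3.3 + 6.7 − 4.9 − 4.4) / 6 = 1.1667%
Σ(R_i − R̄_i)(R_m − R̄_m) = 73.8467  ⇒  Cov = 73.8467 / 5 = 14.7693
Σ(R_m − R̄_m)² = 194.0333  ⇒  Var(R_m) = 194.0333 / 5 = 38.8067
β = Cov / Var(R_m) = 14.7693 / 38.8067 = 0.3806
E(R) = R_f + β × MRP = 3.77% + 0.3806 × 4.30% = 5.41%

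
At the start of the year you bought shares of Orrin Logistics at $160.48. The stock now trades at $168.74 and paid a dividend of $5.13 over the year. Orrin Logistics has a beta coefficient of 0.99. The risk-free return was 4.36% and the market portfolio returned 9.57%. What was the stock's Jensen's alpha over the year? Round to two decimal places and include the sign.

Realised HPR = (P1 + D1 − P0) / P0 = (168.74 + 5.13 − 160.48) / 160.48 = 13.39 / 160.48 = 8.3437%
MRP = 9.57% − 4.36% = 5.21%
CAPM required = R_f + β·MRP = 4.36% + 0.99 × 5.21% = 9.5179%
α = realised − required = 8.3437% − 9.5179% = -1.17%

-1.17%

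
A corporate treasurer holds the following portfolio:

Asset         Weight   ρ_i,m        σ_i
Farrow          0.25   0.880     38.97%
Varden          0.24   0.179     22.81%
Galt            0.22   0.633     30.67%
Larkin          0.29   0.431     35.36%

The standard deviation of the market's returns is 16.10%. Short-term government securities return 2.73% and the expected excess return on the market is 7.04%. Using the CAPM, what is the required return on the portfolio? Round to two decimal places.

β_Farrow = 0.880 × 38.97% / 16.10% = 2.1300
β_Varden = 0.179 × 22.81% / 16.10% = 0.2536
β_Galt = 0.633 × 30.67% / 16.10% = 1.2058
β_Larkin = 0.431 × 35.36% / 16.10% = 0.9466
β_P = Σ w_i β_i = 0.25×2.1300 + 0.24×0.2536 + 0.22×1.2058 + 0.29×0.9466 = 1.1332
E(R_P) = R_f + β_P × MRP = 2.73% + 1.1332 × 7.04% = 10.71%

10.71%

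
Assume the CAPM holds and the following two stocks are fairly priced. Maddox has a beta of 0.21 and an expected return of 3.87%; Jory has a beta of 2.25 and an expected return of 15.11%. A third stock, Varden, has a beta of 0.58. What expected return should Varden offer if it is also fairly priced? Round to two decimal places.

5.91%

MRP (SML slope) = (15.11% − 3.87%) / (2.25 − 0.21) = 11.24% / 2.04 = 5.5098%
R_f (intercept) = 3.87% − 0.21 × 5.5098% = 2.7129%
E(R_Varden) = R_f + β × MRP = 2.7129% + 0.58 × 5.5098% = 5.91%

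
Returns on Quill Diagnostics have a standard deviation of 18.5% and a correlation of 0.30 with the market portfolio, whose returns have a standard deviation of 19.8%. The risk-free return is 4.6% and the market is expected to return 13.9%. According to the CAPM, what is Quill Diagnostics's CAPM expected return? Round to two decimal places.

7.21%

β = ρ × σ_i / σ_m = 0.30 × 18.5% / 19.8% = 0.2803
MRP = 13.9% − 4.6% = 9.30%
E(R) = 4.6% + 0.2803 × 9.3% = 7.21%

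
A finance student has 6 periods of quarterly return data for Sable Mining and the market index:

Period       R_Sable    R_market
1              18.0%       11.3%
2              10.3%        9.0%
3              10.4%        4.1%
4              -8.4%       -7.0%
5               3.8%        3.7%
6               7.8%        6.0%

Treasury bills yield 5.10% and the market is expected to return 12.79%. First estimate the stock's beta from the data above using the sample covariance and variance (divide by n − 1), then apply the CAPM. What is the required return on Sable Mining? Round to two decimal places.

Mean R_i = (18.0 + 10.3 + 10.4 − 8.4 + 3.8 + 7.8) / 6 = 6.9833%
Mean R_m = (11.3 + 9.0 + 4.1 − 7.0 + 3.7 + 6.0) / 6 = 4.5167%
Σ(R_i − R̄_i)(R_m − R̄_m) = 269.1517  ⇒  Cov = 269.1517 / 5 = 53.8303
Σ(R_m − R̄_m)² = 201.7883  ⇒  Var(R_m) = 201.7883 / 5 = 40.3577
β = Cov / Var(R_m) = 53.8303 / 40.3577 = 1.3338
MRP = 12.79% − 5.10% = 7.69%
E(R) = R_f + β × MRP = 5.10% + 1.3338 × 7.69% = 15.36%

15.36%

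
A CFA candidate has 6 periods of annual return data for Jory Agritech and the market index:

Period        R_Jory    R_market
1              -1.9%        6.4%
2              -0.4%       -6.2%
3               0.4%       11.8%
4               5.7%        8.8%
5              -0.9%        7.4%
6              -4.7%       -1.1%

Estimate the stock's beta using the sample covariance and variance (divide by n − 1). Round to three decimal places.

0.226

Mean R_i = (-1.9 − 0.4 + 0.4 + 5.7 − 0.9 − 4.7) / 6 = -0.3000%
Mean R_m = (6.4 − 6.2 + 11.8 + 8.8 + 7.4 − 1.1) / 6 = 4.5167%
Σ(R_i − R̄_i)(R_m − R̄_m) = 51.8400  ⇒  Cov = 51.8400 / 5 = 10.3680
Σ(R_m − R̄_m)² = 229.6483  ⇒  Var(R_m) = 229.6483 / 5 = 45.9297
β = Cov / Var(R_m) = 10.3680 / 45.9297 = 0.2257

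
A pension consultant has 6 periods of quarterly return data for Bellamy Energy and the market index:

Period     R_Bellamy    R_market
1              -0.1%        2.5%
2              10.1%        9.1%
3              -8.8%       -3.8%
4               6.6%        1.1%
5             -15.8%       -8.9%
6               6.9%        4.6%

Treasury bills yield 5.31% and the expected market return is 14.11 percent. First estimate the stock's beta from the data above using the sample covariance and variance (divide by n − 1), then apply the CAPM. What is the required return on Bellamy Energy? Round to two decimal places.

Mean R_i = (-0.1 + 10.1 − 8.8 + 6.6 − 15.8 + 6.9) / 6 = -0.1833%
Mean R_m = (2.5 + 9.1 − 3.8 + 1.1 − 8.9 + 4.6) / 6 = 0.7667%
Σ(R_i − R̄_i)(R_m − R̄_m) = 305.5633  ⇒  Cov = 305.5633 / 5 = 61.1127
Σ(R_m − R̄_m)² = 201.5533  ⇒  Var(R_m) = 201.5533 / 5 = 40.3107
β = Cov / Var(R_m) = 61.1127 / 40.3107 = 1.5160
MRP = 14.11% − 5.31% = 8.80%
E(R) = R_f + β × MRP = 5.31% + 1.5160 × 8.80% = 18.65%

18.65%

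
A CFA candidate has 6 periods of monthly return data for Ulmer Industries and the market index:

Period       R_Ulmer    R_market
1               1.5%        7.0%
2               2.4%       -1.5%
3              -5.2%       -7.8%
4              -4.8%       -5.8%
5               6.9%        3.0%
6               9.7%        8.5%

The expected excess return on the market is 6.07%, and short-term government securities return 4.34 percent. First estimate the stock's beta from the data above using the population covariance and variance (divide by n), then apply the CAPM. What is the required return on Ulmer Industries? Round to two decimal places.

8.99%

Mean R_i = (1.5 + 2.4 − 5.2 − 4.8 + 6.9 + 9.7) / 6 = 1.7500%
Mean R_m = (7.0 − 1.5 − 7.8 − 5.8 + 3.0 + 8.5) / 6 = 0.5667%
Σ(R_i − R̄_i)(R_m − R̄_m) = 172.5000  ⇒  Cov = 172.5000 / 6 = 28.7500
Σ(R_m − R̄_m)² = 225.0533  ⇒  Var(R_m) = 225.0533 / 6 = 37.5089
β = Cov / Var(R_m) = 28.7500 / 37.5089 = 0.7665
E(R) = R_f + β × MRP = 4.34% + 0.7665 × 6.07% = 8.99%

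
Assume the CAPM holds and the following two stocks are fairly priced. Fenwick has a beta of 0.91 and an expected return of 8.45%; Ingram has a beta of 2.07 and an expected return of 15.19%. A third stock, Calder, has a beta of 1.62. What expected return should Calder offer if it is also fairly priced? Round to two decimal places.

12.58%

MRP (SML slope) = (15.19% − 8.45%) / (2.07 − 0.91) = 6.74% / 1.16 = 5.8103%
R_f (intercept) = 8.45% − 0.91 × 5.8103% = 3.1626%
E(R_Calder) = R_f + β × MRP = 3.1626% + 1.62 × 5.8103% = 12.58%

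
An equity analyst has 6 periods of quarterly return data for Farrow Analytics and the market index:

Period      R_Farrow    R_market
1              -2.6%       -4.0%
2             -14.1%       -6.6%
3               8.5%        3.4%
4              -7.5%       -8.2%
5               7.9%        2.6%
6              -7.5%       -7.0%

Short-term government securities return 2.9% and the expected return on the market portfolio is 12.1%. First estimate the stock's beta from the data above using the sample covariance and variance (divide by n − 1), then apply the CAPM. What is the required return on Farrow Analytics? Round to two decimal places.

18.36%

Mean R_i = (-2.6 − 14.1 + 8.5 − 7.5 + 7.9 − 7.5) / 6 = -2.5500%
Mean R_m = (-4.0 − 6.6 + 3.4 − 8.2 + 2.6 − 7.0) / 6 = -3.3000%
Σ(R_i − R̄_i)(R_m − R̄_m) = 216.4100  ⇒  Cov = 216.4100 / 5 = 43.2820
Σ(R_m − R̄_m)² = 128.7800  ⇒  Var(R_m) = 128.7800 / 5 = 25.7560
β = Cov / Var(R_m) = 43.2820 / 25.7560 = 1.6805
MRP = 12.1% − 2.9% = 9.20%
E(R) = R_f + β × MRP = 2.9% + 1.6805 × 9.2% = 18.36%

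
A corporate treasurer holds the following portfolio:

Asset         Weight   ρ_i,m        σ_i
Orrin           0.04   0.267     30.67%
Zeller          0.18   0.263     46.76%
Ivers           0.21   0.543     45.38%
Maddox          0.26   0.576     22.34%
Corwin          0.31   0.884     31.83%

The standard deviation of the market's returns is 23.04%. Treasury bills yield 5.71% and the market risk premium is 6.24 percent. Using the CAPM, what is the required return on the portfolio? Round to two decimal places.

11.07%

β_Orrin = 0.267 × 30.67% / 23.04% = 0.3554
β_Zeller = 0.263 × 46.76% / 23.04% = 0.5338
β_Ivers = 0.543 × 45.38% / 23.04% = 1.0695
β_Maddox = 0.576 × 22.34% / 23.04% = 0.5585
β_Corwin = 0.884 × 31.83% / 23.04% = 1.2213
β_P = Σ w_i β_i = 0.04×0.3554 + 0.18×0.5338 + 0.21×1.0695 + 0.26×0.5585 + 0.31×1.2213 = 0.8587
E(R_P) = R_f + β_P × MRP = 5.71% + 0.8587 × 6.24% = 11.07%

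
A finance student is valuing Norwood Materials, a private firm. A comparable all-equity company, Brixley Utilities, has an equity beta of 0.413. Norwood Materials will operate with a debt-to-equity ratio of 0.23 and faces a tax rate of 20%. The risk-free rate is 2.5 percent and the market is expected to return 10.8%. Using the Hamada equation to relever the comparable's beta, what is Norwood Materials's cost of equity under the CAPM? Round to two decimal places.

6.56%

β_L = β_U × [1 + (1 − t)(D/E)] = 0.413 × [1 + (1 − 0.20) × 0.23]
    = 0.413 × [1 + 0.80 × 0.23] = 0.413 × 1.1840 = 0.4890
MRP = 10.8% − 2.5% = 8.30%
E(R) = R_f + β_L × MRP = 2.5% + 0.4890 × 8.3% = 6.56%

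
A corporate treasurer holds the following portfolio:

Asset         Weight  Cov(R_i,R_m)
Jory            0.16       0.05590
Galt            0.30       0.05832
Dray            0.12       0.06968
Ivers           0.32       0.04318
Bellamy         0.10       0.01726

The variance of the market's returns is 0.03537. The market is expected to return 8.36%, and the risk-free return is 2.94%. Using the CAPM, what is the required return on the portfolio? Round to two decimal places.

β_Jory = 0.05590 / 0.03537 = 1.5804
β_Galt = 0.05832 / 0.03537 = 1.6489
β_Dray = 0.06968 / 0.03537 = 1.9700
β_Ivers = 0.04318 / 0.03537 = 1.2208
β_Bellamy = 0.01726 / 0.03537 = 0.4880
β_P = Σ w_i β_i = 0.16×1.5804 + 0.30×1.6489 + 0.12×1.9700 + 0.32×1.2208 + 0.10×0.4880 = 1.4234
MRP = 8.36% − 2.94% = 5.42%
E(R_P) = R_f + β_P × MRP = 2.94% + 1.4234 × 5.42% = 10.65%

10.65%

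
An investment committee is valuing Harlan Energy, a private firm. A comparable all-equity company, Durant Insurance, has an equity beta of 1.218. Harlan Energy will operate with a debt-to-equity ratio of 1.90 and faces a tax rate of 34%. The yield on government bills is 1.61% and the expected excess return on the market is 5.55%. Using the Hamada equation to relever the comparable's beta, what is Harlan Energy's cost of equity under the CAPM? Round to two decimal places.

16.85%

β_L = β_U × [1 + (1 − t)(D/E)] = 1.218 × [1 + (1 − 0.34) × 1.90]
    = 1.218 × [1 + 0.66 × 1.90] = 1.218 × 2.2540 = 2.7454
E(R) = R_f + β_L × MRP = 1.61% + 2.7454 × 5.55% = 16.85%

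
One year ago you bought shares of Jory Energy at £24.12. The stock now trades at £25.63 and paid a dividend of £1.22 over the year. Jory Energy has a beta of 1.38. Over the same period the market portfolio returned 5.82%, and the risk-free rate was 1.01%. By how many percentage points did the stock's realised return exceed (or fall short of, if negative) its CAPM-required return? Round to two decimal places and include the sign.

Realised HPR = (P1 + D1 − P0) / P0 = (25.63 + 1.22 − 24.12) / 24.12 = 2.73 / 24.12 = 11.3184%
MRP = 5.82% − 1.01% = 4.81%
CAPM required = R_f + β·MRP = 1.01% + 1.38 × 4.81% = 7.6478%
α = realised − required = 11.3184% − 7.6478% = +3.67%

+3.67%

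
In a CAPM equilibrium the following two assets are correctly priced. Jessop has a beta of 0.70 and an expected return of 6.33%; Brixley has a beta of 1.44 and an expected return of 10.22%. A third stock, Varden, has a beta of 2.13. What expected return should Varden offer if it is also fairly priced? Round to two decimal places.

13.85%

MRP (SML slope) = (10.22% − 6.33%) / (1.44 − 0.70) = 3.89% / 0.74 = 5.2568%
R_f (intercept) = 6.33% − 0.70 × 5.2568% = 2.6502%
E(R_Varden) = R_f + β × MRP = 2.6502% + 2.13 × 5.2568% = 13.85%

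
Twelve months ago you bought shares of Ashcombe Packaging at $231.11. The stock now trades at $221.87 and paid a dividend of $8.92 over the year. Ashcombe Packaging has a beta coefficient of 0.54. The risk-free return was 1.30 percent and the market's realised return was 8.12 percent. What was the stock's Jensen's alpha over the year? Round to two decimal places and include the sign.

-5.12%

Realised HPR = (P1 + D1 − P0) / P0 = (221.87 + 8.92 − 231.11) / 231.11 = -0.32 / 231.11 = -0.1385%
MRP = 8.12% − 1.30% = 6.82%
CAPM required = R_f + β·MRP = 1.30% + 0.54 × 6.82% = 4.9828%
α = realised − required = -0.1385% − 4.9828% = -5.12%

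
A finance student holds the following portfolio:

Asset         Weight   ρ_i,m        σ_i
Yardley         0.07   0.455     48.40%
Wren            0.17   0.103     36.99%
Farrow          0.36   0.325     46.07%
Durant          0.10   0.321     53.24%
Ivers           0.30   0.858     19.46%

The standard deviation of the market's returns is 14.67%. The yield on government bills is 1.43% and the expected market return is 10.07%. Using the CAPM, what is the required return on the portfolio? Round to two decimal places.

9.85%

β_Yardley = 0.455 × 48.40% / 14.67% = 1.5012
β_Wren = 0.103 × 36.99% / 14.67% = 0.2597
β_Farrow = 0.325 × 46.07% / 14.67% = 1.0206
β_Durant = 0.321 × 53.24% / 14.67% = 1.1650
β_Ivers = 0.858 × 19.46% / 14.67% = 1.1382
β_P = Σ w_i β_i = 0.07×1.5012 + 0.17×0.2597 + 0.36×1.0206 + 0.10×1.1650 + 0.30×1.1382 = 0.9746
MRP = 10.07% − 1.43% = 8.64%
E(R_P) = R_f + β_P × MRP = 1.43% + 0.9746 × 8.64% = 9.85%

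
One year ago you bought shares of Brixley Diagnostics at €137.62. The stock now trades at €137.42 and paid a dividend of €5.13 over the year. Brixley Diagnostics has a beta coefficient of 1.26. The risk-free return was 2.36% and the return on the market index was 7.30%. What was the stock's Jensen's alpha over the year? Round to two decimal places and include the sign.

Realised HPR = (P1 + D1 − P0) / P0 = (137.42 + 5.13 − 137.62) / 137.62 = 4.93 / 137.62 = 3.5823%
MRP = 7.30% − 2.36% = 4.94%
CAPM required = R_f + β·MRP = 2.36% + 1.26 × 4.94% = 8.5844%
α = realised − required = 3.5823% − 8.5844% = -5.00%

-5.00%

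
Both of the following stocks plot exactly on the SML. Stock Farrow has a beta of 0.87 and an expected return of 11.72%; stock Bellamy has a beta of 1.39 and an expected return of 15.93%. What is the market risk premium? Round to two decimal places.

Both satisfy E(R) = R_f + β·MRP, so the slope of the SML is
MRP = (15.93% − 11.72%) / (1.39 − 0.87) = 4.21% / 0.52 = 8.0962%

8.10%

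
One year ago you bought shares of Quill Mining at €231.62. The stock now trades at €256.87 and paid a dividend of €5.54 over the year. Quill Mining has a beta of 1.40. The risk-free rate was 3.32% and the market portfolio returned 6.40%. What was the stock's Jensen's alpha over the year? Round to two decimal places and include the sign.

Realised HPR = (P1 + D1 − P0) / P0 = (256.87 + 5.54 − 231.62) / 231.62 = 30.79 / 231.62 = 13.2933%
MRP = 6.40% − 3.32% = 3.08%
CAPM required = R_f + β·MRP = 3.32% + 1.40 × 3.08% = 7.6320%
α = realised − required = 13.2933% − 7.6320% = +5.66%

+5.66%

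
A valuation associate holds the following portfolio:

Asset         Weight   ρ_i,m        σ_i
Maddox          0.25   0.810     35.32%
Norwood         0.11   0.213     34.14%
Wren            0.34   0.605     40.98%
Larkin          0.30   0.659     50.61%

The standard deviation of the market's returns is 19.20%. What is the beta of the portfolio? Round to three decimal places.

β_Maddox = 0.810 × 35.32% / 19.20% = 1.4901
β_Norwood = 0.213 × 34.14% / 19.20% = 0.3787
β_Wren = 0.605 × 40.98% / 19.20% = 1.2913
β_Larkin = 0.659 × 50.61% / 19.20% = 1.7371
β_P = Σ w_i β_i = 0.25×1.4901 + 0.11×0.3787 + 0.34×1.2913 + 0.30×1.7371 = 1.3744

1.374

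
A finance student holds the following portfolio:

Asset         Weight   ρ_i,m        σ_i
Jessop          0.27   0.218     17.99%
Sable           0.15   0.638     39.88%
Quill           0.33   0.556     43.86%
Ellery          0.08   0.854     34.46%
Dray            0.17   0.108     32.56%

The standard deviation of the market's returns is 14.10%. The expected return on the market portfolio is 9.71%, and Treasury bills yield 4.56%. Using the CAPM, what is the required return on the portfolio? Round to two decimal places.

10.36%

β_Jessop = 0.218 × 17.99% / 14.10% = 0.2781
β_Sable = 0.638 × 39.88% / 14.10% = 1.8045
β_Quill = 0.556 × 43.86% / 14.10% = 1.7295
β_Ellery = 0.854 × 34.46% / 14.10% = 2.0872
β_Dray = 0.108 × 32.56% / 14.10% = 0.2494
β_P = Σ w_i β_i = 0.27×0.2781 + 0.15×1.8045 + 0.33×1.7295 + 0.08×2.0872 + 0.17×0.2494 = 1.1259
MRP = 9.71% − 4.56% = 5.15%
E(R_P) = R_f + β_P × MRP = 4.56% + 1.1259 × 5.15% = 10.36%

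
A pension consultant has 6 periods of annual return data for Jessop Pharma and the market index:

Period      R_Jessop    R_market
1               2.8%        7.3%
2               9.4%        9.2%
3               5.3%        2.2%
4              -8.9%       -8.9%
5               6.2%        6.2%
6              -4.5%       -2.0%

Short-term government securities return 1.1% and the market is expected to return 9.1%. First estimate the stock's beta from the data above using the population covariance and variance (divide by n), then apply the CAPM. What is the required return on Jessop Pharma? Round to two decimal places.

Mean R_i = (2.8 + 9.4 + 5.3 − 8.9 + 6.2 − 4.5) / 6 = 1.7167%
Mean R_m = (7.3 + 9.2 + 2.2 − 8.9 + 6.2 − 2.0) / 6 = 2.3333%
Σ(R_i − R̄_i)(R_m − R̄_m) = 221.1967  ⇒  Cov = 221.1967 / 6 = 36.8661
Σ(R_m − R̄_m)² = 231.7533  ⇒  Var(R_m) = 231.7533 / 6 = 38.6256
β = Cov / Var(R_m) = 36.8661 / 38.6256 = 0.9544
MRP = 9.1% − 1.1% = 8.00%
E(R) = R_f + β × MRP = 1.1% + 0.9544 × 8.0% = 8.74%

8.74%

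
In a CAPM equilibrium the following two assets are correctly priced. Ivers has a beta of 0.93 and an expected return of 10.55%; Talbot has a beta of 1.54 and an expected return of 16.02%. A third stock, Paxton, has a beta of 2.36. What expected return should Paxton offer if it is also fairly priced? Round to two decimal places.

23.37%

MRP (SML slope) = (16.02% − 10.55%) / (1.54 − 0.93) = 5.47% / 0.61 = 8.9672%
R_f (intercept) = 10.55% − 0.93 × 8.9672% = 2.2105%
E(R_Paxton) = R_f + β × MRP = 2.2105% + 2.36 × 8.9672% = 23.37%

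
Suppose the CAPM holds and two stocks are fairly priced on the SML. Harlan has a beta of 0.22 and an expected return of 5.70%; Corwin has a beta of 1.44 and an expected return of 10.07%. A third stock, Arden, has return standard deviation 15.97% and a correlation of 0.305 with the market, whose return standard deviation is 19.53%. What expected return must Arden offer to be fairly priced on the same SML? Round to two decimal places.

MRP = (10.07% − 5.70%) / (1.44 − 0.22) = 3.5820%
R_f = 5.70% − 0.22 × 3.5820% = 4.9120%
β_Arden = ρ·σ_i/σ_m = 0.305 × 15.97 / 19.53 = 0.2494
E(R_Arden) = R_f + β × MRP = 4.9120% + 0.2494 × 3.5820% = 5.81%

5.81%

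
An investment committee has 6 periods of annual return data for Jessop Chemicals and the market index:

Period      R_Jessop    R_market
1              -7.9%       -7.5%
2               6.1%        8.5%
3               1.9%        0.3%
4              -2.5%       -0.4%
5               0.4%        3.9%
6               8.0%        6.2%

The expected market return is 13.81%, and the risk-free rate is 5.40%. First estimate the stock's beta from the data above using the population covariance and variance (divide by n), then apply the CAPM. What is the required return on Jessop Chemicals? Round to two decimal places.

13.32%

Mean R_i = (-7.9 + 6.1 + 1.9 − 2.5 + 0.4 + 8.0) / 6 = 1.0000%
Mean R_m = (-7.5 + 8.5 + 0.3 − 0.4 + 3.9 + 6.2) / 6 = 1.8333%
Σ(R_i − R̄_i)(R_m − R̄_m) = 152.8300  ⇒  Cov = 152.8300 / 6 = 25.4717
Σ(R_m − R̄_m)² = 162.2333  ⇒  Var(R_m) = 162.2333 / 6 = 27.0389
β = Cov / Var(R_m) = 25.4717 / 27.0389 = 0.9420
MRP = 13.81% − 5.40% = 8.41%
E(R) = R_f + β × MRP = 5.40% + 0.9420 × 8.41% = 13.32%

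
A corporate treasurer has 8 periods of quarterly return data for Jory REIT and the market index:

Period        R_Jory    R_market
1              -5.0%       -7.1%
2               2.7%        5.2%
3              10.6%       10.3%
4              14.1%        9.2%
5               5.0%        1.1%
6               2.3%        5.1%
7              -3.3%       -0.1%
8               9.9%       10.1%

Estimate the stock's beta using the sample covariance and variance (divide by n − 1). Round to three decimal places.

0.992

Mean R_i = (-5.0 + 2.7 + 10.6 + 14.1 + 5.0 + 2.3 − 3.3 + 9.9) / 8 = 4.5375%
Mean R_m = (-7.1 + 5.2 + 10.3 + 9.2 + 1.1 + 5.1 − 0.1 + 10.1) / 8 = 4.2250%
Σ(R_i − R̄_i)(R_m − R̄_m) = 252.6225  ⇒  Cov = 252.6225 / 7 = 36.0889
Σ(R_m − R̄_m)² = 254.6150  ⇒  Var(R_m) = 254.6150 / 7 = 36.3736
β = Cov / Var(R_m) = 36.0889 / 36.3736 = 0.9922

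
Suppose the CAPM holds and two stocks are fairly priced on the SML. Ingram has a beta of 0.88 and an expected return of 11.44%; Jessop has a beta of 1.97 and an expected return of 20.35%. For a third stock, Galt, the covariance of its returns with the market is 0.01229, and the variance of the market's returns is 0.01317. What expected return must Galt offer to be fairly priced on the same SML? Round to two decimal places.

MRP = (20.35% − 11.44%) / (1.97 − 0.88) = 8.1743%
R_f = 11.44% − 0.88 × 8.1743% = 4.2466%
β_Galt = Cov / Var(R_m) = 0.01229 / 0.01317 = 0.9332
E(R_Galt) = R_f + β × MRP = 4.2466% + 0.9332 × 8.1743% = 11.87%

11.87%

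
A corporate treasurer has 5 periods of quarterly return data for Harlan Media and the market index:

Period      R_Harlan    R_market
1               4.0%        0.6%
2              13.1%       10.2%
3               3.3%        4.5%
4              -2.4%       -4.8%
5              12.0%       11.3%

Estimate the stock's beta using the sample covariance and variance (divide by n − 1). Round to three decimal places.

0.927

Mean R_i = (4.0 + 13.1 + 3.3 − 2.4 + 12.0) / 5 = 6.0000%
Mean R_m = (0.6 + 10.2 + 4.5 − 4.8 + 11.3) / 5 = 4.3600%
Σ(R_i − R̄_i)(R_m − R̄_m) = 167.1900  ⇒  Cov = 167.1900 / 4 = 41.7975
Σ(R_m − R̄_m)² = 180.3320  ⇒  Var(R_m) = 180.3320 / 4 = 45.0830
β = Cov / Var(R_m) = 41.7975 / 45.0830 = 0.9271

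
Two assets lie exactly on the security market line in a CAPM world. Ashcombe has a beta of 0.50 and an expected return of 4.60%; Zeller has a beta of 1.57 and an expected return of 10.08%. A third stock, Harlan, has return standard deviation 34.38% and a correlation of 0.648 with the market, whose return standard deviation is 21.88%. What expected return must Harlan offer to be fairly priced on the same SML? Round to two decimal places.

MRP = (10.08% − 4.60%) / (1.57 − 0.50) = 5.1215%
R_f = 4.60% − 0.50 × 5.1215% = 2.0393%
β_Harlan = ρ·σ_i/σ_m = 0.648 × 34.38 / 21.88 = 1.0182
E(R_Harlan) = R_f + β × MRP = 2.0393% + 1.0182 × 5.1215% = 7.25%

7.25%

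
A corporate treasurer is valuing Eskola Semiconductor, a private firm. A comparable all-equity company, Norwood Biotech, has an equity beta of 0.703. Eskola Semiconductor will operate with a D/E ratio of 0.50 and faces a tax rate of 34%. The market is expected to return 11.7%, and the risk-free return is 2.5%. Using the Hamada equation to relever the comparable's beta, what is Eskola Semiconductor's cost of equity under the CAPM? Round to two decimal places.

β_L = β_U × [1 + (1 − t)(D/E)] = 0.703 × [1 + (1 − 0.34) × 0.50]
    = 0.703 × [1 + 0.66 × 0.50] = 0.703 × 1.3300 = 0.9350
MRP = 11.7% − 2.5% = 9.20%
E(R) = R_f + β_L × MRP = 2.5% + 0.9350 × 9.2% = 11.10%

11.10%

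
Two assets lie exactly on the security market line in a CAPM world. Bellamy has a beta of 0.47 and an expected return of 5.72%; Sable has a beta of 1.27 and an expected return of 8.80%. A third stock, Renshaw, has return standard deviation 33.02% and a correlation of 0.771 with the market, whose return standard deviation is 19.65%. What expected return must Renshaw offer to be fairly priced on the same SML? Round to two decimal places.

MRP = (8.80% − 5.72%) / (1.27 − 0.47) = 3.8500%
R_f = 5.72% − 0.47 × 3.8500% = 3.9105%
β_Renshaw = ρ·σ_i/σ_m = 0.771 × 33.02 / 19.65 = 1.2956
E(R_Renshaw) = R_f + β × MRP = 3.9105% + 1.2956 × 3.8500% = 8.90%

8.90%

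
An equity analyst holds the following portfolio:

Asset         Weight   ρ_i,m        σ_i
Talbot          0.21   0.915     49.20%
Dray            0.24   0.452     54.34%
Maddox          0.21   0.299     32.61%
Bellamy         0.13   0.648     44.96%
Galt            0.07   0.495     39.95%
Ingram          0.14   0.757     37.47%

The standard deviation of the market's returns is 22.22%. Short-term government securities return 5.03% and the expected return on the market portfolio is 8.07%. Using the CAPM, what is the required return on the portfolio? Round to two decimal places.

8.66%

β_Talbot = 0.915 × 49.20% / 22.22% = 2.0260
β_Dray = 0.452 × 54.34% / 22.22% = 1.1054
β_Maddox = 0.299 × 32.61% / 22.22% = 0.4388
β_Bellamy = 0.648 × 44.96% / 22.22% = 1.3112
β_Galt = 0.495 × 39.95% / 22.22% = 0.8900
β_Ingram = 0.757 × 37.47% / 22.22% = 1.2765
β_P = Σ w_i β_i = 0.21×2.0260 + 0.24×1.1054 + 0.21×0.4388 + 0.13×1.3112 + 0.07×0.8900 + 0.14×1.2765 = 1.1944
MRP = 8.07% − 5.03% = 3.04%
E(R_P) = R_f + β_P × MRP = 5.03% + 1.1944 × 3.04% = 8.66%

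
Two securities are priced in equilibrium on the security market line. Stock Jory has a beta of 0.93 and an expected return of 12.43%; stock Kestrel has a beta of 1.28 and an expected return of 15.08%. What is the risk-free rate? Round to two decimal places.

Both satisfy E(R) = R_f + β·MRP, so the slope of the SML is
MRP = (15.08% − 12.43%) / (1.28 − 0.93) = 2.65% / 0.35 = 7.5714%
R_f = E(R_Jory) − β_Jory·MRP = 12.43% − 0.93 × 7.5714% = 5.3886%

5.39%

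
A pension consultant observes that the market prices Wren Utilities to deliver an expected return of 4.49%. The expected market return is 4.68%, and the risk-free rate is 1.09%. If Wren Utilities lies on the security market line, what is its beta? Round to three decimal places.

0.947

MRP = 4.68% − 1.09% = 3.59%
β = (E(R) − R_f) / MRP = (4.49% − 1.09%) / 3.59% = 3.40% / 3.59% = 0.947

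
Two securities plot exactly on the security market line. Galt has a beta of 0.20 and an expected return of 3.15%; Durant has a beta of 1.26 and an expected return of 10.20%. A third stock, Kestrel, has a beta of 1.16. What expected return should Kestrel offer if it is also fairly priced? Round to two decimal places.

MRP (SML slope) = (10.20% − 3.15%) / (1.26 − 0.20) = 7.05% / 1.06 = 6.6509%
R_f (intercept) = 3.15% − 0.20 × 6.6509% = 1.8198%
E(R_Kestrel) = R_f + β × MRP = 1.8198% + 1.16 × 6.6509% = 9.53%

9.53%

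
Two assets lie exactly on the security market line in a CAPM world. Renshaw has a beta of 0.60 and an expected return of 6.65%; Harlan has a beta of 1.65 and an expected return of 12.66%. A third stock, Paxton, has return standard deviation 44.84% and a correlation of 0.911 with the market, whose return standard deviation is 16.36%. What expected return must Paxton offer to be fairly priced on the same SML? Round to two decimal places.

MRP = (12.66% − 6.65%) / (1.65 − 0.60) = 5.7238%
R_f = 6.65% − 0.60 × 5.7238% = 3.2157%
β_Paxton = ρ·σ_i/σ_m = 0.911 × 44.84 / 16.36 = 2.4969
E(R_Paxton) = R_f + β × MRP = 3.2157% + 2.4969 × 5.7238% = 17.51%

17.51%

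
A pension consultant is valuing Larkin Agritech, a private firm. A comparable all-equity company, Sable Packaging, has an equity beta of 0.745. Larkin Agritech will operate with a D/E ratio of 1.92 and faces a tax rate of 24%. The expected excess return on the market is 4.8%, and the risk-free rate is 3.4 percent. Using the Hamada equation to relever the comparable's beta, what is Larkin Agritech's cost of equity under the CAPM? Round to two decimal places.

β_L = β_U × [1 + (1 − t)(D/E)] = 0.745 × [1 + (1 − 0.24) × 1.92]
    = 0.745 × [1 + 0.76 × 1.92] = 0.745 × 2.4592 = 1.8321
E(R) = R_f + β_L × MRP = 3.4% + 1.8321 × 4.8% = 12.19%

12.19%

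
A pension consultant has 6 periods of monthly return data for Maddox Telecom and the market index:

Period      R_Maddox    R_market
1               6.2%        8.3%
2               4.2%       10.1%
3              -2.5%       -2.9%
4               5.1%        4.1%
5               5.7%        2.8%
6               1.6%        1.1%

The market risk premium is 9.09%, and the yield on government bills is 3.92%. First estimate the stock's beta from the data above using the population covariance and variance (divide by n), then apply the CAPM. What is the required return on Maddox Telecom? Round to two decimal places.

Mean R_i = (6.2 + 4.2 − 2.5 + 5.1 + 5.7 + 1.6) / 6 = 3.3833%
Mean R_m = (8.3 + 10.1 − 2.9 + 4.1 + 2.8 + 1.1) / 6 = 3.9167%
Σ(R_i − R̄_i)(R_m − R̄_m) = 60.2517  ⇒  Cov = 60.2517 / 6 = 10.0420
Σ(R_m − R̄_m)² = 113.1283  ⇒  Var(R_m) = 113.1283 / 6 = 18.8547
β = Cov / Var(R_m) = 10.0420 / 18.8547 = 0.5326
E(R) = R_f + β × MRP = 3.92% + 0.5326 × 9.09% = 8.76%

8.76%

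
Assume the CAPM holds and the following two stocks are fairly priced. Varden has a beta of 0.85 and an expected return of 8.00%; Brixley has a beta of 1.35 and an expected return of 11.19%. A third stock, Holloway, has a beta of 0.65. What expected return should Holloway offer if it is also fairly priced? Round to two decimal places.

6.72%

MRP (SML slope) = (11.19% − 8.00%) / (1.35 − 0.85) = 3.19% / 0.50 = 6.3800%
R_f (intercept) = 8.00% − 0.85 × 6.3800% = 2.5770%
E(R_Holloway) = R_f + β × MRP = 2.5770% + 0.65 × 6.3800% = 6.72%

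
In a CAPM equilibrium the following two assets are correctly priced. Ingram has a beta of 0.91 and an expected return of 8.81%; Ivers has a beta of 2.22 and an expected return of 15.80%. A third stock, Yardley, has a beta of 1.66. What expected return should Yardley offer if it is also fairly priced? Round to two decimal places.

12.81%

MRP (SML slope) = (15.80% − 8.81%) / (2.22 − 0.91) = 6.99% / 1.31 = 5.3359%
R_f (intercept) = 8.81% − 0.91 × 5.3359% = 3.9543%
E(R_Yardley) = R_f + β × MRP = 3.9543% + 1.66 × 5.3359% = 12.81%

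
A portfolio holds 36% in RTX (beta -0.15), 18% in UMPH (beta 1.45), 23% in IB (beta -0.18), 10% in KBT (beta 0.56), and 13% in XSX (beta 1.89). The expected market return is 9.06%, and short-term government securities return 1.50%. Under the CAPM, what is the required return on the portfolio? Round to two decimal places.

5.03%

β_P = Σ w_i β_i = 0.36×-0.15 + 0.18×1.45 + 0.23×-0.18 + 0.10×0.56 + 0.13×1.89 = 0.4673
MRP = 9.06% − 1.50% = 7.56%
E(R_P) = R_f + β_P × MRP = 1.50% + 0.4673 × 7.56% = 5.03%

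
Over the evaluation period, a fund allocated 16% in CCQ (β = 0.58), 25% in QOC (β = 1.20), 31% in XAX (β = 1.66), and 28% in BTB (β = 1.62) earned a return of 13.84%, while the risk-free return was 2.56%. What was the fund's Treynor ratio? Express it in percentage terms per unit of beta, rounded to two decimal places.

β_P = 0.16×0.58 + 0.25×1.20 + 0.31×1.66 + 0.28×1.62 = 1.3610
Treynor = (R_P − R_f) / β_P = (13.84% − 2.56%) / 1.3610 = 11.28% / 1.3610 = 8.29%

8.29%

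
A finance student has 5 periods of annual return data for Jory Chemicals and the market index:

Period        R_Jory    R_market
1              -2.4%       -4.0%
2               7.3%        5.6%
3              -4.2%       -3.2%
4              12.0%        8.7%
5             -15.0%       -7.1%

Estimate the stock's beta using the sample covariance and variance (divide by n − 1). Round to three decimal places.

1.496

Mean R_i = (-2.4 + 7.3 − 4.2 + 12.0 − 15.0) / 5 = -0.4600%
Mean R_m = (-4.0 + 5.6 − 3.2 + 8.7 − 7.1) / 5 = 0.0000%
Σ(R_i − R̄_i)(R_m − R̄_m) = 274.8200  ⇒  Cov = 274.8200 / 4 = 68.7050
Σ(R_m − R̄_m)² = 183.7000  ⇒  Var(R_m) = 183.7000 / 4 = 45.9250
β = Cov / Var(R_m) = 68.7050 / 45.9250 = 1.4960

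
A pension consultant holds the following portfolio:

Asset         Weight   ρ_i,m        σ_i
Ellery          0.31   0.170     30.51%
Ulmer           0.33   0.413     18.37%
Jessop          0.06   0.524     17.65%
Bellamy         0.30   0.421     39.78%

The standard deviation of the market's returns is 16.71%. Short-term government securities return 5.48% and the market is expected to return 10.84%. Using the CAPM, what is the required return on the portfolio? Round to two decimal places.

8.59%

β_Ellery = 0.170 × 30.51% / 16.71% = 0.3104
β_Ulmer = 0.413 × 18.37% / 16.71% = 0.4540
β_Jessop = 0.524 × 17.65% / 16.71% = 0.5535
β_Bellamy = 0.421 × 39.78% / 16.71% = 1.0022
β_P = Σ w_i β_i = 0.31×0.3104 + 0.33×0.4540 + 0.06×0.5535 + 0.30×1.0022 = 0.5799
MRP = 10.84% − 5.48% = 5.36%
E(R_P) = R_f + β_P × MRP = 5.48% + 0.5799 × 5.36% = 8.59%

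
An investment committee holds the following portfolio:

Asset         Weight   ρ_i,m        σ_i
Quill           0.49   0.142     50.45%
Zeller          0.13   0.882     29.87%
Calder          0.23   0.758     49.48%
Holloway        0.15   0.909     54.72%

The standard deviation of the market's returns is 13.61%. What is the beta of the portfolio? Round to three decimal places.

β_Quill = 0.142 × 50.45% / 13.61% = 0.5264
β_Zeller = 0.882 × 29.87% / 13.61% = 1.9357
β_Calder = 0.758 × 49.48% / 13.61% = 2.7558
β_Holloway = 0.909 × 54.72% / 13.61% = 3.6547
β_P = Σ w_i β_i = 0.49×0.5264 + 0.13×1.9357 + 0.23×2.7558 + 0.15×3.6547 = 1.6916

1.692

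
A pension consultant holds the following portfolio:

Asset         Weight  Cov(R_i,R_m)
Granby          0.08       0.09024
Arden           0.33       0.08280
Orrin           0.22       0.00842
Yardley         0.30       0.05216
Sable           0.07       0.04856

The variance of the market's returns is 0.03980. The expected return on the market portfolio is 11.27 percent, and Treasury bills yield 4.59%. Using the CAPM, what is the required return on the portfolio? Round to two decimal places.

13.90%

β_Granby = 0.09024 / 0.03980 = 2.2673
β_Arden = 0.08280 / 0.03980 = 2.0804
β_Orrin = 0.00842 / 0.03980 = 0.2116
β_Yardley = 0.05216 / 0.03980 = 1.3106
β_Sable = 0.04856 / 0.03980 = 1.2201
β_P = Σ w_i β_i = 0.08×2.2673 + 0.33×2.0804 + 0.22×0.2116 + 0.30×1.3106 + 0.07×1.2201 = 1.3931
MRP = 11.27% − 4.59% = 6.68%
E(R_P) = R_f + β_P × MRP = 4.59% + 1.3931 × 6.68% = 13.90%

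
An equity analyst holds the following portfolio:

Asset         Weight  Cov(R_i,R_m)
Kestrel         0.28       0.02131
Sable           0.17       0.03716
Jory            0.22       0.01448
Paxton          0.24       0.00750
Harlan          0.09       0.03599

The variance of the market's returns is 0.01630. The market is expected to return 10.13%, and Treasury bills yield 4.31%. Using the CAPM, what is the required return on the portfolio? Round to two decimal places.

β_Kestrel = 0.02131 / 0.01630 = 1.3074
β_Sable = 0.03716 / 0.01630 = 2.2798
β_Jory = 0.01448 / 0.01630 = 0.8883
β_Paxton = 0.00750 / 0.01630 = 0.4601
β_Harlan = 0.03599 / 0.01630 = 2.2080
β_P = Σ w_i β_i = 0.28×1.3074 + 0.17×2.2798 + 0.22×0.8883 + 0.24×0.4601 + 0.09×2.2080 = 1.2582
MRP = 10.13% − 4.31% = 5.82%
E(R_P) = R_f + β_P × MRP = 4.31% + 1.2582 × 5.82% = 11.63%

11.63%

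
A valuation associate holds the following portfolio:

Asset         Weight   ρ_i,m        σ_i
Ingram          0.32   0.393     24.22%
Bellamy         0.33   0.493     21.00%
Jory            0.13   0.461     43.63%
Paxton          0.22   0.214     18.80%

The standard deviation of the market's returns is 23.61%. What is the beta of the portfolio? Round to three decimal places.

β_Ingram = 0.393 × 24.22% / 23.61% = 0.4032
β_Bellamy = 0.493 × 21.00% / 23.61% = 0.4385
β_Jory = 0.461 × 43.63% / 23.61% = 0.8519
β_Paxton = 0.214 × 18.80% / 23.61% = 0.1704
β_P = Σ w_i β_i = 0.32×0.4032 + 0.33×0.4385 + 0.13×0.8519 + 0.22×0.1704 = 0.4220

0.422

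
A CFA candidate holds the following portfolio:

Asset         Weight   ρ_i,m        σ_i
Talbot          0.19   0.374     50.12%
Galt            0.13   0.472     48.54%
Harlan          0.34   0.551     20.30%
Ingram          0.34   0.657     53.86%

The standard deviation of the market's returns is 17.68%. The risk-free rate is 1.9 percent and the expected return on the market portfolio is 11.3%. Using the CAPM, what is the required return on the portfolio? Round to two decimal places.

13.80%

β_Talbot = 0.374 × 50.12% / 17.68% = 1.0602
β_Galt = 0.472 × 48.54% / 17.68% = 1.2959
β_Harlan = 0.551 × 20.30% / 17.68% = 0.6327
β_Ingram = 0.657 × 53.86% / 17.68% = 2.0015
β_P = Σ w_i β_i = 0.19×1.0602 + 0.13×1.2959 + 0.34×0.6327 + 0.34×2.0015 = 1.2655
MRP = 11.3% − 1.9% = 9.40%
E(R_P) = R_f + β_P × MRP = 1.9% + 1.2655 × 9.4% = 13.80%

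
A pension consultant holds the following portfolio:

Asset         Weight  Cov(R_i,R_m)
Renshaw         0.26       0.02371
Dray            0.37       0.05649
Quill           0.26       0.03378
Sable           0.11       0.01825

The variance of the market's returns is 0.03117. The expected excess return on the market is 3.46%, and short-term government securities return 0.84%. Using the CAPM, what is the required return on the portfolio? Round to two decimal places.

5.04%

β_Renshaw = 0.02371 / 0.03117 = 0.7607
β_Dray = 0.05649 / 0.03117 = 1.8123
β_Quill = 0.03378 / 0.03117 = 1.0837
β_Sable = 0.01825 / 0.03117 = 0.5855
β_P = Σ w_i β_i = 0.26×0.7607 + 0.37×1.8123 + 0.26×1.0837 + 0.11×0.5855 = 1.2145
E(R_P) = R_f + β_P × MRP = 0.84% + 1.2145 × 3.46% = 5.04%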